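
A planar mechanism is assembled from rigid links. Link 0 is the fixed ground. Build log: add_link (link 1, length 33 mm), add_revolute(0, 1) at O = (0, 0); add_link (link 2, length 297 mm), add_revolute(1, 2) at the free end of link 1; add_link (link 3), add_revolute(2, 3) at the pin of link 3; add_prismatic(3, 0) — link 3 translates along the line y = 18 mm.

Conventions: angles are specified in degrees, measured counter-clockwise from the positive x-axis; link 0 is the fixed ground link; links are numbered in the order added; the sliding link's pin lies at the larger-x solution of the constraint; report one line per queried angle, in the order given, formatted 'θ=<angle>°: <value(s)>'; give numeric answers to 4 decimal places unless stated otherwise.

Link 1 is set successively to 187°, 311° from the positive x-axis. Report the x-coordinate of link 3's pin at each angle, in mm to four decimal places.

geometry: r = 33 mm, L = 297 mm, e = 18 mm
θ=187°: crank pin P = (r cos θ, r sin θ) = (-32.754023, -4.021688)
θ=187°: h = r sin θ − e = -4.021688 − 18 = -22.021688
θ=187°: x = r cos θ + √(L² − h²) = -32.754023 + 296.182453 = 263.428430
θ=311°: crank pin P = (r cos θ, r sin θ) = (21.649948, -24.905416)
θ=311°: h = r sin θ − e = -24.905416 − 18 = -42.905416
θ=311°: x = r cos θ + √(L² − h²) = 21.649948 + 293.884544 = 315.534492

θ=187°: 263.4284
θ=311°: 315.5345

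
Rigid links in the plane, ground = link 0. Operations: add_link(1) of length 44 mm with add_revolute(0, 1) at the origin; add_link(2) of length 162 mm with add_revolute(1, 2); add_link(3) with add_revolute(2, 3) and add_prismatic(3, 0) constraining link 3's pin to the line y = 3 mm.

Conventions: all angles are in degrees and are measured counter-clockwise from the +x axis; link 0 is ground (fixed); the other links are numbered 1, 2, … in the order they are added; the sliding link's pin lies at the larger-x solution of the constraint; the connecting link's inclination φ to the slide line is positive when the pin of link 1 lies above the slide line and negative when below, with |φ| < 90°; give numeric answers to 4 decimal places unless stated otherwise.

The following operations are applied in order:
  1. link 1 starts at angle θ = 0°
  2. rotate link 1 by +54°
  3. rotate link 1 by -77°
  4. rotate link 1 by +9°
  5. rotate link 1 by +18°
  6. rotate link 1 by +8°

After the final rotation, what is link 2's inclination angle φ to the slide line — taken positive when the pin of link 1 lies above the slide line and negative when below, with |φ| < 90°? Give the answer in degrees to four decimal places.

geometry: r = 44 mm, L = 162 mm, e = 3 mm; θ starts at 0°
rotate link 1 by +54°: θ ← 0° +54° = 54°
rotate link 1 by -77°: θ ← 54° -77° = -23°
rotate link 1 by +9°: θ ← -23° +9° = -14°
rotate link 1 by +18°: θ ← -14° +18° = 4°
rotate link 1 by +8°: θ ← 4° +8° = 12°
h = r sin θ − e = 9.148114 − 3 = 6.148114
sin φ = h / L = 6.148114 / 162 = 0.03795132
φ = arcsin(0.03795132) = 2.174973°

2.1750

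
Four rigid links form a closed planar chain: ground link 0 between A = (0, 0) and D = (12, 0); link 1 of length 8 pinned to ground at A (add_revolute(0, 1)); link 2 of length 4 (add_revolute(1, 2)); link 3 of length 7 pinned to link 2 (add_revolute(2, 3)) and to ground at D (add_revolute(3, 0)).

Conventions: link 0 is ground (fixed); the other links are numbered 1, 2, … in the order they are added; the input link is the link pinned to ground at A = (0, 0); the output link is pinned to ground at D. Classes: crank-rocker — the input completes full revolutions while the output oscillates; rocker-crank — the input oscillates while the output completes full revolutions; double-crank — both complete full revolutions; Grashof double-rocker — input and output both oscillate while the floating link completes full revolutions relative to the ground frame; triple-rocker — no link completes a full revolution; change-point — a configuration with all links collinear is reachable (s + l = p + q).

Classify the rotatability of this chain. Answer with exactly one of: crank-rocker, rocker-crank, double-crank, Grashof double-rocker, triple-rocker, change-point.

lengths: ground=12, input=8, coupler=4, output=7
sorted: s=4 (shortest), l=12 (longest), p+q=15
s + l = 16 vs p + q = 15
s + l > p + q → non-Grashof → no link fully rotates → triple-rocker

triple-rocker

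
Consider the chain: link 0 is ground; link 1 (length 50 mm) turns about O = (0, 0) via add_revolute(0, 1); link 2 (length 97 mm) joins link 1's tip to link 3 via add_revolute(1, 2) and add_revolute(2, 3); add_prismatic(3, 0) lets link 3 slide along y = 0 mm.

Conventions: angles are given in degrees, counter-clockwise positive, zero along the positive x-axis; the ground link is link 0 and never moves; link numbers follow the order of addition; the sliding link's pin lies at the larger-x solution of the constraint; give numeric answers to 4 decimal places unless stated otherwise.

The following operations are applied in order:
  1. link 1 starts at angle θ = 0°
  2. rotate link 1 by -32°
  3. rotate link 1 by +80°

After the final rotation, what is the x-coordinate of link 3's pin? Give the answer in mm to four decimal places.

geometry: r = 50 mm, L = 97 mm, e = 0 mm; θ starts at 0°
rotate link 1 by -32°: θ ← 0° -32° = -32°
rotate link 1 by +80°: θ ← -32° +80° = 48°
crank pin P = (r cos θ, r sin θ) = (33.456530, 37.157241)
h = r sin θ − e = 37.157241 − 0 = 37.157241
x = r cos θ + √(L² − h²) = 33.456530 + 89.601001 = 123.057532

123.0575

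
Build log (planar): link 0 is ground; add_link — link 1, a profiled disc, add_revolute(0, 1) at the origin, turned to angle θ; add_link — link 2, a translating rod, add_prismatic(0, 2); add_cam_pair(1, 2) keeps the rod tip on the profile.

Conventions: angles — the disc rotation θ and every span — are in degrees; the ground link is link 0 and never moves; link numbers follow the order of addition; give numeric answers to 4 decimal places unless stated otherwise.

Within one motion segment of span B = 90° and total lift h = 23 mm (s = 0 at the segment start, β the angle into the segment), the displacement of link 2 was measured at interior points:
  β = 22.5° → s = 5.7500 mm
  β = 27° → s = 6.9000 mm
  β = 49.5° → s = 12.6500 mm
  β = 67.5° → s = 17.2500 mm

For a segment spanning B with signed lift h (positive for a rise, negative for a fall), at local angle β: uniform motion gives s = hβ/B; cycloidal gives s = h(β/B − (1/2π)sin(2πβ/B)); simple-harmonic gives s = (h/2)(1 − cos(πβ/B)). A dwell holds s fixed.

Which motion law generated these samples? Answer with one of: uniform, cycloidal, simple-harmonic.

candidates at β/B = r: uniform s = h·r (linear in β); cycloidal s = h·(r − sin(2πr)/(2π)); simple-harmonic s = (h/2)(1 − cos(πr))
β=22.5°: printed 5.7500 | uniform 5.7500, cycloidal 2.0894, simple-harmonic 3.3683
β=27°: printed 6.9000 | uniform 6.9000, cycloidal 3.4186, simple-harmonic 4.7405
β=49.5°: printed 12.6500 | uniform 12.6500, cycloidal 13.7812, simple-harmonic 13.2990
β=67.5°: printed 17.2500 | uniform 17.2500, cycloidal 20.9106, simple-harmonic 19.6317
only one law matches every sample → uniform

uniform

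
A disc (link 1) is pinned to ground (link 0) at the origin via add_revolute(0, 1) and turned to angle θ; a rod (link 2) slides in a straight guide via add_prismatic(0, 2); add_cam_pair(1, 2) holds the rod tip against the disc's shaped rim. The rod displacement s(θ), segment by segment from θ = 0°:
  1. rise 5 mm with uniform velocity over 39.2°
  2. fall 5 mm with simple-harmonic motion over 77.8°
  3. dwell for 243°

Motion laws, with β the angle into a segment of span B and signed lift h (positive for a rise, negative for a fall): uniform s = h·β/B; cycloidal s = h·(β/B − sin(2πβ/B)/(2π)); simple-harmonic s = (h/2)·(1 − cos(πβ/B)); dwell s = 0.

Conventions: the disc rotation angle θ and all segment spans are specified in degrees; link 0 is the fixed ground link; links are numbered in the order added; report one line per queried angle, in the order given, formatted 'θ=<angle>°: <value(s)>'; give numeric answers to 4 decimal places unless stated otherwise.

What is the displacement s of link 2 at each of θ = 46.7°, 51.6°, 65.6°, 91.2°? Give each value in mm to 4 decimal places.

segment 1 (0° to 39.2°, uniform, h = 5) is passed completely: s = 0.0000 + (5) = 5.0000
θ = 46.7° falls in segment 2 (39.2° to 117°, simple-harmonic, h = -5): β = 46.7 − 39.2 = 7.5°, B = 77.8°; Δs = -5/2·(1 − cos(π·0.0964)) = -0.1138; s = 5.0000 − 0.1138 = 4.8862
θ = 51.6° falls in segment 2 (39.2° to 117°, simple-harmonic, h = -5): β = 51.6 − 39.2 = 12.4°, B = 77.8°; Δs = -5/2·(1 − cos(π·0.1594)) = -0.3069; s = 5.0000 − 0.3069 = 4.6931
θ = 65.6° falls in segment 2 (39.2° to 117°, simple-harmonic, h = -5): β = 65.6 − 39.2 = 26.4°, B = 77.8°; Δs = -5/2·(1 − cos(π·0.3393)) = -1.2910; s = 5.0000 − 1.2910 = 3.7090
θ = 91.2° falls in segment 2 (39.2° to 117°, simple-harmonic, h = -5): β = 91.2 − 39.2 = 52°, B = 77.8°; Δs = -5/2·(1 − cos(π·0.6684)) = -3.7616; s = 5.0000 − 3.7616 = 1.2384

θ=46.7°: 4.8862
θ=51.6°: 4.6931
θ=65.6°: 3.7090
θ=91.2°: 1.2384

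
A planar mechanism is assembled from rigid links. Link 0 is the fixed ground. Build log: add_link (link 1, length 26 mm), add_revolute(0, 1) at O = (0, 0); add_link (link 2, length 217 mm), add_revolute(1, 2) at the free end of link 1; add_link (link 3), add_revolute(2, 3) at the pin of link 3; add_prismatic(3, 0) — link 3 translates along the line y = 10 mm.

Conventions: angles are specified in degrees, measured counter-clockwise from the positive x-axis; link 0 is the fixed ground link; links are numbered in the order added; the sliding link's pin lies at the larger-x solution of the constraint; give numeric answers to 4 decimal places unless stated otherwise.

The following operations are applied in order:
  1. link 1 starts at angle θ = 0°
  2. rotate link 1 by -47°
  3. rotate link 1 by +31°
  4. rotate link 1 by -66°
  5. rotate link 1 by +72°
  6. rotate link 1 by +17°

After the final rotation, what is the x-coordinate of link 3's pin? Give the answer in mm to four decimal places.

geometry: r = 26 mm, L = 217 mm, e = 10 mm; θ starts at 0°
rotate link 1 by -47°: θ ← 0° -47° = -47°
rotate link 1 by +31°: θ ← -47° +31° = -16°
rotate link 1 by -66°: θ ← -16° -66° = -82°
rotate link 1 by +72°: θ ← -82° +72° = -10°
rotate link 1 by +17°: θ ← -10° +17° = 7°
crank pin P = (r cos θ, r sin θ) = (25.806200, 3.168603)
h = r sin θ − e = 3.168603 − 10 = -6.831397
x = r cos θ + √(L² − h²) = 25.806200 + 216.892443 = 242.698643

242.6986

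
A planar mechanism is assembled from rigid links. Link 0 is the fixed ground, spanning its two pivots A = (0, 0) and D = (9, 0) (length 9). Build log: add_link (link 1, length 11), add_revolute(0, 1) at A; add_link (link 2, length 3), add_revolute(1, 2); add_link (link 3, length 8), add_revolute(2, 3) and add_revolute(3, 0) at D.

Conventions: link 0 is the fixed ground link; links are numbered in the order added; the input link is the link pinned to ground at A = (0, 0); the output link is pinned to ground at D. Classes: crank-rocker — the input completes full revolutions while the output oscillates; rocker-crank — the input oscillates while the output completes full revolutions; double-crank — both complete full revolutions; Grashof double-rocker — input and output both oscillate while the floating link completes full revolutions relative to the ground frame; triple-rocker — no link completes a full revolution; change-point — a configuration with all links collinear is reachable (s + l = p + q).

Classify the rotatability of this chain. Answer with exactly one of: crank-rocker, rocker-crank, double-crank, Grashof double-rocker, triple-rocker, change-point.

lengths: ground=9, input=11, coupler=3, output=8
sorted: s=3 (shortest), l=11 (longest), p+q=17
s + l = 14 vs p + q = 17
s + l < p + q (Grashof) with shortest = coupler link → Grashof double-rocker

Grashof double-rocker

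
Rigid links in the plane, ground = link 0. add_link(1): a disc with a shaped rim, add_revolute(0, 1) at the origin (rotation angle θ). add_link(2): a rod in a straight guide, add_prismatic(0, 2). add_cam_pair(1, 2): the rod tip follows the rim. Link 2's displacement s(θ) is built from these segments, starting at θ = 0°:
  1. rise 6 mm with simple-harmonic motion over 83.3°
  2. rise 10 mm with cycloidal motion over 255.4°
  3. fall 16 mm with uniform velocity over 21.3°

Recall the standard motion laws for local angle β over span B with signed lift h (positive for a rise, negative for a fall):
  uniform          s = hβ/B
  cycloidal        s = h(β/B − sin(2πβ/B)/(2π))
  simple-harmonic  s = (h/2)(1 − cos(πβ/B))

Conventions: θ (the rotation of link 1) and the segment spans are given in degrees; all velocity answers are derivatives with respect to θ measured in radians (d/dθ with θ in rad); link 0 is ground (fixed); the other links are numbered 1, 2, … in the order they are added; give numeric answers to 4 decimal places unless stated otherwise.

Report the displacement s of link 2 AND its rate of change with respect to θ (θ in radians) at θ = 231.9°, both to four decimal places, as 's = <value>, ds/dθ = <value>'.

segment 1 (0° to 83.3°, simple-harmonic, h = 6) is passed completely: s = 0.0000 + (6) = 6.0000
θ = 231.9° falls in segment 2 (83.3° to 338.7°, cycloidal, h = 10): β = 231.9 − 83.3 = 148.6°, B = 255.4°; Δs = 10·(0.5818 − sin(2π·0.5818)/(2π)) = 6.6011; s = 6.0000 + 6.6011 = 12.6011
velocity in seg [83.3°–338.7°] (cycloidal), θ in radians: β = 148.6° = 2.5936 rad, B = 255.4° = 4.4576 rad; ds/dθ = (h/B)(1 − cos(2πβ/B)) = (10/4.4576)(1 − cos(2π·0.5818)) = 4.196685 mm/rad

s = 12.6011, ds/dθ = 4.1967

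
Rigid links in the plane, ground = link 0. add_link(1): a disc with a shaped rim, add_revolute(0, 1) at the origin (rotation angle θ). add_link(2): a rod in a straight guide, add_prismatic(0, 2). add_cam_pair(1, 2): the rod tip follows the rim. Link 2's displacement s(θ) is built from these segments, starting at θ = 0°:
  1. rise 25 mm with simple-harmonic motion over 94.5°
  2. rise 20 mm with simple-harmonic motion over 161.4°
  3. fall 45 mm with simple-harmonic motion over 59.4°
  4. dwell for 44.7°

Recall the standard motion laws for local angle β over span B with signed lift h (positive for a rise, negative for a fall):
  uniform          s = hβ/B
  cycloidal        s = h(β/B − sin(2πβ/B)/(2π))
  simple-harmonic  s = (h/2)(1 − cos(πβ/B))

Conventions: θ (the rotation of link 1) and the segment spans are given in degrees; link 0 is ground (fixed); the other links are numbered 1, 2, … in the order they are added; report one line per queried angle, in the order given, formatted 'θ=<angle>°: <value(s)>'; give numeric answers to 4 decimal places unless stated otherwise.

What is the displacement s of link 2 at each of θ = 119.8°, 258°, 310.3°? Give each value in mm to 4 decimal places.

segment 1 (0° to 94.5°, simple-harmonic, h = 25) is passed completely: s = 0.0000 + (25) = 25.0000
θ = 119.8° falls in segment 2 (94.5° to 255.9°, simple-harmonic, h = 20): β = 119.8 − 94.5 = 25.3°, B = 161.4°; Δs = 20/2·(1 − cos(π·0.1568)) = 1.1883; s = 25.0000 + 1.1883 = 26.1883
segment 2 (94.5° to 255.9°, simple-harmonic, h = 20) is passed completely: s = 25.0000 + (20) = 45.0000
θ = 258° falls in segment 3 (255.9° to 315.3°, simple-harmonic, h = -45): β = 258 − 255.9 = 2.1°, B = 59.4°; Δs = -45/2·(1 − cos(π·0.0354)) = -0.1386; s = 45.0000 − 0.1386 = 44.8614
θ = 310.3° falls in segment 3 (255.9° to 315.3°, simple-harmonic, h = -45): β = 310.3 − 255.9 = 54.4°, B = 59.4°; Δs = -45/2·(1 − cos(π·0.9158)) = -44.2179; s = 45.0000 − 44.2179 = 0.7821

θ=119.8°: 26.1883
θ=258°: 44.8614
θ=310.3°: 0.7821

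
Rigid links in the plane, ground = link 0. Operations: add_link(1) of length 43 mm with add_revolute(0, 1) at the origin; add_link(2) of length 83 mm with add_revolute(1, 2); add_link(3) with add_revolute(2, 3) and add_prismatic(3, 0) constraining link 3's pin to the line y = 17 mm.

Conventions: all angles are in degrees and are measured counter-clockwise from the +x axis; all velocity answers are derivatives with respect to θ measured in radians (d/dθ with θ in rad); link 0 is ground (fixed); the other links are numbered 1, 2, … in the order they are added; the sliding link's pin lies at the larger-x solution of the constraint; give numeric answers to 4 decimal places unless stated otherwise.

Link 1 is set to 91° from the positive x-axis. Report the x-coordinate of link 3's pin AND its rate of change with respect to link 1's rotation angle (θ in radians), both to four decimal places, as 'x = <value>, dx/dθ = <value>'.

geometry: r = 43 mm, L = 83 mm, e = 17 mm
crank pin P = (r cos θ, r sin θ) = (-0.750453, 42.993451)
h = r sin θ − e = 42.993451 − 17 = 25.993451
x = r cos θ + √(L² − h²) = -0.750453 + 78.824746 = 78.074292
dx/dθ = −r sin θ − h·r cos θ/√(L² − h²) (θ in radians; h = 25.993451) = -42.745979

x = 78.0743, dx/dθ = -42.7460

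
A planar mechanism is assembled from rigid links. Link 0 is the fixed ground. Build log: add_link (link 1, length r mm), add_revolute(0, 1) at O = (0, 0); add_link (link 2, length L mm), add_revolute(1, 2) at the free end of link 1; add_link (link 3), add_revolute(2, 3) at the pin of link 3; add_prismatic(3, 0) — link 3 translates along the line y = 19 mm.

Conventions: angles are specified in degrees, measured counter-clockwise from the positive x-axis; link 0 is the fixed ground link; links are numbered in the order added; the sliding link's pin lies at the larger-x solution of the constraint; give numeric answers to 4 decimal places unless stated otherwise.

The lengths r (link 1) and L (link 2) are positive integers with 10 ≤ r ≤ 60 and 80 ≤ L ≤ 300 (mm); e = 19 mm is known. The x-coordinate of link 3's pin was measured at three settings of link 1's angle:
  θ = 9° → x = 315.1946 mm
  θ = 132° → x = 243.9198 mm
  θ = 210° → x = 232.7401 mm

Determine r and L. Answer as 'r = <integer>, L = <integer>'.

constraint per measurement: (x − r cos θ)² + (r sin θ − e)² = L²
subtracting the θ₁ and θ₂ equations cancels the r² and L² terms:
r = (x₁² − x₂²) / (2[(x₁cos θ₁ + e sin θ₁) − (x₂cos θ₂ + e sin θ₂)]) = 43.0000 → r = 43
L² = (x₁ − r cos θ₁)² + (r sin θ₁ − e)² = 74529.0152 → L = 273.0000 → L = 273
check at θ₃=210°: x = 232.7401 (printed 232.7401) ✓

r = 43, L = 273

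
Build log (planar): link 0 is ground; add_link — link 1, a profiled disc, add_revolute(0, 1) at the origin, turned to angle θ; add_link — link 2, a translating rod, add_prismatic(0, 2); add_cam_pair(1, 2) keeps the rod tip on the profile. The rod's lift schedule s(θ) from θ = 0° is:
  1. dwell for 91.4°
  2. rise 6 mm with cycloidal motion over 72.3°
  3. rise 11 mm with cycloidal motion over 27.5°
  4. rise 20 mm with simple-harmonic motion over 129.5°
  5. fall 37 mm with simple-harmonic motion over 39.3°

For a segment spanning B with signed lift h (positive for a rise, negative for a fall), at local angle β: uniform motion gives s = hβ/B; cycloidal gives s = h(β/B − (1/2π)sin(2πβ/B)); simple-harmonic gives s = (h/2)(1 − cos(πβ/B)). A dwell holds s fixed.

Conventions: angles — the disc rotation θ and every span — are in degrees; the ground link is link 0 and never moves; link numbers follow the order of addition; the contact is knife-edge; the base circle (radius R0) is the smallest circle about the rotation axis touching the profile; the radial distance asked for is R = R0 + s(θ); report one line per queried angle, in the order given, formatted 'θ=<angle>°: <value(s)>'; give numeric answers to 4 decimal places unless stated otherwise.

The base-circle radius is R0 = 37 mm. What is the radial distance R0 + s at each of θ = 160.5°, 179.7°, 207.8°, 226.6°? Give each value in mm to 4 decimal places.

seg 1 [0°–91.4°] dwell: s stays 0.0000
seg 2 [91.4°–163.7°] cycloidal, h=6: θ=160.5° here. β=69.1, B=72.3. 6·(0.9557 − sin(2π·0.9557)/(2π)) = 5.9966 → s = 5.9966
seg 2 [91.4°–163.7°] cycloidal, h=6: full span → s += 6 → s = 6.0000
seg 3 [163.7°–191.2°] cycloidal, h=11: θ=179.7° here. β=16, B=27.5. 11·(0.5818 − sin(2π·0.5818)/(2π)) = 7.2609 → s = 13.2609
seg 3 [163.7°–191.2°] cycloidal, h=11: full span → s += 11 → s = 17.0000
seg 4 [191.2°–320.7°] simple-harmonic, h=20: θ=207.8° here. β=16.6, B=129.5. 20/2·(1 − cos(π·0.1282)) = 0.8000 → s = 17.8000
seg 4 [191.2°–320.7°] simple-harmonic, h=20: θ=226.6° here. β=35.4, B=129.5. 20/2·(1 − cos(π·0.2734)) = 3.4664 → s = 20.4664
θ=160.5°: R = R0 + s = 37 + 5.9966 = 42.9966
θ=179.7°: R = R0 + s = 37 + 13.2609 = 50.2609
θ=207.8°: R = R0 + s = 37 + 17.8000 = 54.8000
θ=226.6°: R = R0 + s = 37 + 20.4664 = 57.4664

θ=160.5°: 42.9966
θ=179.7°: 50.2609
θ=207.8°: 54.8000
θ=226.6°: 57.4664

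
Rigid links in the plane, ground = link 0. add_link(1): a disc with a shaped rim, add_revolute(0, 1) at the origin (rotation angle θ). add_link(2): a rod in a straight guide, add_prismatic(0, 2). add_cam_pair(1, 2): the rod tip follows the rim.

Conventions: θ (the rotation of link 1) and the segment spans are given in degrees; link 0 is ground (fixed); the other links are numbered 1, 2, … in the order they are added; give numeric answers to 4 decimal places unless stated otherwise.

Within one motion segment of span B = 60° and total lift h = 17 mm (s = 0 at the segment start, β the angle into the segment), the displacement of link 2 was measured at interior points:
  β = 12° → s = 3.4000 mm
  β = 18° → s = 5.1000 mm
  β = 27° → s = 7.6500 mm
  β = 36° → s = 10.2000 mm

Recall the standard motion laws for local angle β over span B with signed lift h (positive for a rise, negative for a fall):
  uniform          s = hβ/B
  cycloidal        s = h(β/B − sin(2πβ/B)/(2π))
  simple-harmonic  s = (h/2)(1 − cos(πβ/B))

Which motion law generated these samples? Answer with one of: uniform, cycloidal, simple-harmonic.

candidates at β/B = r: uniform s = h·r (linear in β); cycloidal s = h·(r − sin(2πr)/(2π)); simple-harmonic s = (h/2)(1 − cos(πr))
β=12°: printed 3.4000 | uniform 3.4000, cycloidal 0.8268, simple-harmonic 1.6234
β=18°: printed 5.1000 | uniform 5.1000, cycloidal 2.5268, simple-harmonic 3.5038
β=27°: printed 7.6500 | uniform 7.6500, cycloidal 6.8139, simple-harmonic 7.1703
β=36°: printed 10.2000 | uniform 10.2000, cycloidal 11.7903, simple-harmonic 11.1266
only one law matches every sample → uniform

uniform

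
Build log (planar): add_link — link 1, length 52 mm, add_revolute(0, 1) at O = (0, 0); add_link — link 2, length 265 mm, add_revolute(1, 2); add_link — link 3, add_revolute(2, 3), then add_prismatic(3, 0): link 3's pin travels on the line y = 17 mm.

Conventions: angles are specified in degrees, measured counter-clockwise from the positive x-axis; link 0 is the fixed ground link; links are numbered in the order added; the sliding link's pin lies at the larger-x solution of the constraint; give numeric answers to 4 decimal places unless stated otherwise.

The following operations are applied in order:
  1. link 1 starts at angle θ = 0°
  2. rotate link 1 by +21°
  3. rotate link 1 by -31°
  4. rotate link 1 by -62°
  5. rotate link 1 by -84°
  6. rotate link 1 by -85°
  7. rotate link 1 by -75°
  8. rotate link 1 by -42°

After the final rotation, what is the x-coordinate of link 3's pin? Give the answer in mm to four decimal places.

geometry: r = 52 mm, L = 265 mm, e = 17 mm; θ starts at 0°
rotate link 1 by +21°: θ ← 0° +21° = 21°
rotate link 1 by -31°: θ ← 21° -31° = -10°
rotate link 1 by -62°: θ ← -10° -62° = -72°
rotate link 1 by -84°: θ ← -72° -84° = -156°
rotate link 1 by -85°: θ ← -156° -85° = -241°
rotate link 1 by -75°: θ ← -241° -75° = -316°
rotate link 1 by -42°: θ ← -316° -42° = -358°
crank pin P = (r cos θ, r sin θ) = (51.968323, 1.814774)
h = r sin θ − e = 1.814774 − 17 = -15.185226
x = r cos θ + √(L² − h²) = 51.968323 + 264.564565 = 316.532888

316.5329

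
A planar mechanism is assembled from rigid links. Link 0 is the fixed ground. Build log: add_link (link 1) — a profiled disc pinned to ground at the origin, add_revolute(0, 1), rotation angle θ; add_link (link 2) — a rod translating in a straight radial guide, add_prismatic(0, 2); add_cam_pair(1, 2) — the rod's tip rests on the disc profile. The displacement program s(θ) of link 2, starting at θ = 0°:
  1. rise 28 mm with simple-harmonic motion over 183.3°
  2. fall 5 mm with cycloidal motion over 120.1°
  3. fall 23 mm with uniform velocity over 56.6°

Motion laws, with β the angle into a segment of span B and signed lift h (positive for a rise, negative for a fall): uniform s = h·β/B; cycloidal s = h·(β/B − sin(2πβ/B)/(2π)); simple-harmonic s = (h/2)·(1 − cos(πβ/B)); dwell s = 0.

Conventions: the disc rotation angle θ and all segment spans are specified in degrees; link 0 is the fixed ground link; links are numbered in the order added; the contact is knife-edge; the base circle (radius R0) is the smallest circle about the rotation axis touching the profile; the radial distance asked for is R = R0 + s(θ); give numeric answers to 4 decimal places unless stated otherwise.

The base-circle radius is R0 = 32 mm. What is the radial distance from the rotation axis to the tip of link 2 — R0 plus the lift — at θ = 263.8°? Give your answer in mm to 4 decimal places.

seg 1 [0°–183.3°] simple-harmonic, h=28: full span → s += 28 → s = 28.0000
seg 2 [183.3°–303.4°] cycloidal, h=-5: θ=263.8° here. β=80.5, B=120.1. -5·(0.6703 − sin(2π·0.6703)/(2π)) = -4.0494 → s = 23.9506
R = R0 + s = 32 + 23.9506 = 55.9506

55.9506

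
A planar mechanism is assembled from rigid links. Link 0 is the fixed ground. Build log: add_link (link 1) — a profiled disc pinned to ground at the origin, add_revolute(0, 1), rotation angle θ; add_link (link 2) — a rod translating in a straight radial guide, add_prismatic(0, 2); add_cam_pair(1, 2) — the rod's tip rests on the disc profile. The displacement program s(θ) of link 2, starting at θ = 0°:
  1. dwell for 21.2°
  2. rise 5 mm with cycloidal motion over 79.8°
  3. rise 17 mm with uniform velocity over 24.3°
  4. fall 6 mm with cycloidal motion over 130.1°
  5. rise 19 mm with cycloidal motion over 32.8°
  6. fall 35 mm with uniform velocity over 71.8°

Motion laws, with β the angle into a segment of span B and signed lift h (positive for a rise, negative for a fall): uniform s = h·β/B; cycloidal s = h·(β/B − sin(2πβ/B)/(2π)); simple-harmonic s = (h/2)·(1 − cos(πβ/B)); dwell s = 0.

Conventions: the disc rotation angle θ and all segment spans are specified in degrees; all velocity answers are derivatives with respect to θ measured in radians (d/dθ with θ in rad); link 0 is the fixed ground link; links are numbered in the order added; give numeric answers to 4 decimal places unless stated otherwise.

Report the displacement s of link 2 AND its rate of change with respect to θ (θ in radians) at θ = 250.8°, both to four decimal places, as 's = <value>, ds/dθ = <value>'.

seg 1 [0°–21.2°] dwell: s stays 0.0000
seg 2 [21.2°–101°] cycloidal, h=5: full span → s += 5 → s = 5.0000
seg 3 [101°–125.3°] uniform, h=17: full span → s += 17 → s = 22.0000
seg 4 [125.3°–255.4°] cycloidal, h=-6: θ=250.8° here. β=125.5, B=130.1. -6·(0.9646 − sin(2π·0.9646)/(2π)) = -5.9983 → s = 16.0017
velocity in seg [125.3°–255.4°] (cycloidal), θ in radians: β = 125.5° = 2.1904 rad, B = 130.1° = 2.2707 rad; ds/dθ = (h/B)(1 − cos(2πβ/B)) = ((-6)/2.2707)(1 − cos(2π·0.9646)) = -0.064938 mm/rad

s = 16.0017, ds/dθ = -0.0649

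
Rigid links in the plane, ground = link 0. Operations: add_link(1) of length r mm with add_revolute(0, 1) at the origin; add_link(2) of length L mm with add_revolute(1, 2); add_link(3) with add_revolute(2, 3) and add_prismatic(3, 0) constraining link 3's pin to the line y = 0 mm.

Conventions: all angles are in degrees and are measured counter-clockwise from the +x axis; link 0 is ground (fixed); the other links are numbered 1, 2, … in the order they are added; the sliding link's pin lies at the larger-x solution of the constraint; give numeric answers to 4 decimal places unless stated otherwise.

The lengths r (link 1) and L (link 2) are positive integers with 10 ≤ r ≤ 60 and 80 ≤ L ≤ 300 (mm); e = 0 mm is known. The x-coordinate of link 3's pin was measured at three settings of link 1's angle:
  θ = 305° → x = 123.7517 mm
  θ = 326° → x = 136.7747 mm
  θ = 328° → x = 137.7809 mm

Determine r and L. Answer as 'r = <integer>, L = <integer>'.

constraint per measurement: (x − r cos θ)² + (r sin θ − e)² = L²
subtracting the θ₁ and θ₂ equations cancels the r² and L² terms:
r = (x₁² − x₂²) / (2[(x₁cos θ₁ + e sin θ₁) − (x₂cos θ₂ + e sin θ₂)]) = 40.0001 → r = 40
L² = (x₁ − r cos θ₁)² + (r sin θ₁ − e)² = 11235.9985 → L = 106.0000 → L = 106
check at θ₃=328°: x = 137.7809 (printed 137.7809) ✓

r = 40, L = 106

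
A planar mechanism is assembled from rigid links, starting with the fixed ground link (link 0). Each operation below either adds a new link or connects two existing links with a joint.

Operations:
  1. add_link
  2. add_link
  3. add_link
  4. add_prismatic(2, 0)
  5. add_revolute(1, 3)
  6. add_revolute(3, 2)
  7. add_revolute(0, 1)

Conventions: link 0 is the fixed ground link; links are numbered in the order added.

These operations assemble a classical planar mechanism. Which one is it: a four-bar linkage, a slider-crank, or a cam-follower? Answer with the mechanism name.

links: 4 (incl. ground); joints: 3 revolute, 1 prismatic, 0 higher (cam) pair, forming one closed loop
4 links, 3 revolutes + 1 prismatic in one loop → slider-crank

slider-crank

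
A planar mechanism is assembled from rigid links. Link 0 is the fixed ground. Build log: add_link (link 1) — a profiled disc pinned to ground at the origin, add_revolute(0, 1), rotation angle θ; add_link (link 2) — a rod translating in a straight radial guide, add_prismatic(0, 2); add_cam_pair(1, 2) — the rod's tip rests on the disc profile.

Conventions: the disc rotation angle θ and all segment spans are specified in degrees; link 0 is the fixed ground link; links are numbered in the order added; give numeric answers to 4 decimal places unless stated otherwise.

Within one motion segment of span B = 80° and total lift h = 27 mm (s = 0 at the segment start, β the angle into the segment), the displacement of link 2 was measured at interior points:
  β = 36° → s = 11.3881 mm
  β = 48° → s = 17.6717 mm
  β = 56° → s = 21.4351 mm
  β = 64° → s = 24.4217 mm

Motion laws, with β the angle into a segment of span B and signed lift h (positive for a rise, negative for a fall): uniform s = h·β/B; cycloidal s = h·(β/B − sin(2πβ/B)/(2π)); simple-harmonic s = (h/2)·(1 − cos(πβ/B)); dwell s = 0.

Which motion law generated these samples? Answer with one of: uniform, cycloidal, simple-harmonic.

candidates at β/B = r: uniform s = h·r (linear in β); cycloidal s = h·(r − sin(2πr)/(2π)); simple-harmonic s = (h/2)(1 − cos(πr))
β=36°: printed 11.3881 | uniform 12.1500, cycloidal 10.8221, simple-harmonic 11.3881
β=48°: printed 17.6717 | uniform 16.2000, cycloidal 18.7258, simple-harmonic 17.6717
β=56°: printed 21.4351 | uniform 18.9000, cycloidal 22.9869, simple-harmonic 21.4351
β=64°: printed 24.4217 | uniform 21.6000, cycloidal 25.6869, simple-harmonic 24.4217
only one law matches every sample → simple-harmonic

simple-harmonic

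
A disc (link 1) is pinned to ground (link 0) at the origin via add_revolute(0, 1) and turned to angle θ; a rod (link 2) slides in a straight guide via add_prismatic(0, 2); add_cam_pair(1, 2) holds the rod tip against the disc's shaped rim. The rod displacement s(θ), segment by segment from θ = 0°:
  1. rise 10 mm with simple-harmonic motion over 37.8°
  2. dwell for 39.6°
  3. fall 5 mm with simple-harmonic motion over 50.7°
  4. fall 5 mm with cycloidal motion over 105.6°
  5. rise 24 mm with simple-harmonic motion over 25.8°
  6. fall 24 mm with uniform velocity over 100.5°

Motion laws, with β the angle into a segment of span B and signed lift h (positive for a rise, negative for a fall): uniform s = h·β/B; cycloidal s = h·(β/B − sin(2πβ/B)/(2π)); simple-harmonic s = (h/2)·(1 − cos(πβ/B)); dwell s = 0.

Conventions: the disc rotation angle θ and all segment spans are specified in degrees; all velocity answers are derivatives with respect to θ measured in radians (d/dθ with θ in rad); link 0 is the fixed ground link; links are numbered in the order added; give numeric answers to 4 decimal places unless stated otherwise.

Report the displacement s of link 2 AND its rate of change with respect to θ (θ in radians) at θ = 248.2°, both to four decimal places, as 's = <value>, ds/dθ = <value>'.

segment 1 (0° to 37.8°, simple-harmonic, h = 10) is passed completely: s = 0.0000 + (10) = 10.0000
segment 2 (37.8° to 77.4°, dwell): s unchanged at 10.0000
segment 3 (77.4° to 128.1°, simple-harmonic, h = -5) is passed completely: s = 10.0000 + (-5) = 5.0000
segment 4 (128.1° to 233.7°, cycloidal, h = -5) is passed completely: s = 5.0000 + (-5) = 0.0000
θ = 248.2° falls in segment 5 (233.7° to 259.5°, simple-harmonic, h = 24): β = 248.2 − 233.7 = 14.5°, B = 25.8°; Δs = 24/2·(1 − cos(π·0.5620)) = 14.3232; s = 0.0000 + 14.3232 = 14.3232
velocity in seg [233.7°–259.5°] (simple-harmonic), θ in radians: β = 14.5° = 0.2531 rad, B = 25.8° = 0.4503 rad; ds/dθ = (πh/(2B)) sin(πβ/B) = (π·24/(2·0.4503)) sin(π·0.5620) = 82.137021 mm/rad

s = 14.3232, ds/dθ = 82.1370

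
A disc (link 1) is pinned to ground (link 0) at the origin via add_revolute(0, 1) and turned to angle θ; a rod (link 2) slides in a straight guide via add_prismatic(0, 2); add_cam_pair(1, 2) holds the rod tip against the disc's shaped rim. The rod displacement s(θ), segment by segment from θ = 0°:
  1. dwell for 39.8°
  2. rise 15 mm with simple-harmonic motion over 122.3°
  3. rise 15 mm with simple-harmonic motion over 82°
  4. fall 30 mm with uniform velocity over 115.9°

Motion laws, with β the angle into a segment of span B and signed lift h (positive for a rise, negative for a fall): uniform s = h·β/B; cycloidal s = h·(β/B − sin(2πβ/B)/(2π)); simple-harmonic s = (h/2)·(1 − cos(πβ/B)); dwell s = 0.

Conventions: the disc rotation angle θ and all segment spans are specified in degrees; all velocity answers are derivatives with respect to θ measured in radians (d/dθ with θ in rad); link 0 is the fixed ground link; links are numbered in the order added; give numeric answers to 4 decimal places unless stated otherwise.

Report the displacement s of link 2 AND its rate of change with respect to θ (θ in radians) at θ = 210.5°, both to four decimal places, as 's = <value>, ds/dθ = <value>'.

segment 1 (0° to 39.8°, dwell): s unchanged at 0.0000
segment 2 (39.8° to 162.1°, simple-harmonic, h = 15) is passed completely: s = 0.0000 + (15) = 15.0000
θ = 210.5° falls in segment 3 (162.1° to 244.1°, simple-harmonic, h = 15): β = 210.5 − 162.1 = 48.4°, B = 82°; Δs = 15/2·(1 − cos(π·0.5902)) = 9.5980; s = 15.0000 + 9.5980 = 24.5980
velocity in seg [162.1°–244.1°] (simple-harmonic), θ in radians: β = 48.4° = 0.8447 rad, B = 82° = 1.4312 rad; ds/dθ = (πh/(2B)) sin(πβ/B) = (π·15/(2·1.4312)) sin(π·0.5902) = 15.806189 mm/rad

s = 24.5980, ds/dθ = 15.8062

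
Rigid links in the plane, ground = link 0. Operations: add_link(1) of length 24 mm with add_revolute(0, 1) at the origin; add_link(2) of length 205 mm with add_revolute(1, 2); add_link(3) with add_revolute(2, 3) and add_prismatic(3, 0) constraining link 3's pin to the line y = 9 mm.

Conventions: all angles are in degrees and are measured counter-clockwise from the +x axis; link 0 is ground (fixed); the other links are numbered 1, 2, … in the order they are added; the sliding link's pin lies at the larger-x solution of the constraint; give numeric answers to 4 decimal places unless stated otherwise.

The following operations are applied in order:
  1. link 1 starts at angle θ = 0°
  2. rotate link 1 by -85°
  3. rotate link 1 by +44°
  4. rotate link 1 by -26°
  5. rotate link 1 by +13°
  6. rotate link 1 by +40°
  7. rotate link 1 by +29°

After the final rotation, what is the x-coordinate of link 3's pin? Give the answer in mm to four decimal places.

geometry: r = 24 mm, L = 205 mm, e = 9 mm; θ starts at 0°
rotate link 1 by -85°: θ ← 0° -85° = -85°
rotate link 1 by +44°: θ ← -85° +44° = -41°
rotate link 1 by -26°: θ ← -41° -26° = -67°
rotate link 1 by +13°: θ ← -67° +13° = -54°
rotate link 1 by +40°: θ ← -54° +40° = -14°
rotate link 1 by +29°: θ ← -14° +29° = 15°
crank pin P = (r cos θ, r sin θ) = (23.182220, 6.211657)
h = r sin θ − e = 6.211657 − 9 = -2.788343
x = r cos θ + √(L² − h²) = 23.182220 + 204.981036 = 228.163256

228.1633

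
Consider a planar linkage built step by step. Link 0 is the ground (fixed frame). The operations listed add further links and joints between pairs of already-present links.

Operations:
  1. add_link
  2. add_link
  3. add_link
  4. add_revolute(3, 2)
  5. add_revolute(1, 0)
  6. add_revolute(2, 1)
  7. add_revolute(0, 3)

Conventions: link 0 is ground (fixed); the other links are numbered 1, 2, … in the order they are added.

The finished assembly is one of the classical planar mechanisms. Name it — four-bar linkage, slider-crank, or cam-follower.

links: 4 (incl. ground); joints: 4 revolute, 0 prismatic, 0 higher (cam) pair, forming one closed loop
4 links in a single 4R loop → four-bar linkage

four-bar linkage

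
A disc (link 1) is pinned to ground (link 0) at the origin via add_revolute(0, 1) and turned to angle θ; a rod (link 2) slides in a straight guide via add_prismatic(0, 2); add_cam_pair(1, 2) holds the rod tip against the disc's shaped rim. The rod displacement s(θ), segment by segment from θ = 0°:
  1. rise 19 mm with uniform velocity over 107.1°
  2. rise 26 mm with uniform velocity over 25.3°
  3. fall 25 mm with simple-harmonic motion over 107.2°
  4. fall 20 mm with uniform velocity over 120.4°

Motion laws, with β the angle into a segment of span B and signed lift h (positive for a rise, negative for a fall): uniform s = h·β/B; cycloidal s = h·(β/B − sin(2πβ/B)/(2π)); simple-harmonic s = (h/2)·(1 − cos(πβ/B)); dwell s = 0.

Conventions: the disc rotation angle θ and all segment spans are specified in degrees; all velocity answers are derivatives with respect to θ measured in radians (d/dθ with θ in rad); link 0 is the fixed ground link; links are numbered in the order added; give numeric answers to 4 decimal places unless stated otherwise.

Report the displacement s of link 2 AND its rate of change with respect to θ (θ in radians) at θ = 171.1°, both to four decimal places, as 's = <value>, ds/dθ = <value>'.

segment 1 (0° to 107.1°, uniform, h = 19) is passed completely: s = 0.0000 + (19) = 19.0000
segment 2 (107.1° to 132.4°, uniform, h = 26) is passed completely: s = 19.0000 + (26) = 45.0000
θ = 171.1° falls in segment 3 (132.4° to 239.6°, simple-harmonic, h = -25): β = 171.1 − 132.4 = 38.7°, B = 107.2°; Δs = -25/2·(1 − cos(π·0.3610)) = -7.2136; s = 45.0000 − 7.2136 = 37.7864
velocity in seg [132.4°–239.6°] (simple-harmonic), θ in radians: β = 38.7° = 0.6754 rad, B = 107.2° = 1.8710 rad; ds/dθ = (πh/(2B)) sin(πβ/B) = (π·(-25)/(2·1.8710)) sin(π·0.3610) = -19.019429 mm/rad

s = 37.7864, ds/dθ = -19.0194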